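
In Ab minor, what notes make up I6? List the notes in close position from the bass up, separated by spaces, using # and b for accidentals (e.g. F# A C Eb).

C Eb Ab

I6 is the major tonic (Picardy third), borrowed from the parallel major. In Ab minor that root is Ab.
So the chord is Ab-C-Eb.
With the 6 figure the chord is in first inversion; from the bass C upward in close position it reads C-Eb-Ab.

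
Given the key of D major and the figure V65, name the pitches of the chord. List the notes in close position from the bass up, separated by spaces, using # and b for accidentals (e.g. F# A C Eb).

C# E G A

The numeral's case and figure indicate a dominant seventh chord. In D major its root, the fifth degree, is A.
That chord is spelled A-C#-E-G.
The figured bass 65 indicates first inversion, placing the third (C#) in the bass: C#-E-G-A.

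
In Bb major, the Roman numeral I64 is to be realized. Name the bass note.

F

I in Bb major has root Bb; the chord is Bb-D-F.
The figure 64 means second inversion — the fifth is in the bass.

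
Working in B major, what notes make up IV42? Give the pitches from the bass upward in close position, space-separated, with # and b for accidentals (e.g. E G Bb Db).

The numeral's case and figure indicate a major seventh chord. In B major its root, the fourth degree, is E.
Stacking thirds from E gives E-G#-B-D#.
With the 42 figure the chord is in third inversion; from the bass D# upward in close position it reads D#-E-G#-B.

D# E G# B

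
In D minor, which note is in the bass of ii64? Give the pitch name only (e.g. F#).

B

ii in D minor has root E; the chord is E-G-B.
The figure 64 means second inversion — the fifth is in the bass.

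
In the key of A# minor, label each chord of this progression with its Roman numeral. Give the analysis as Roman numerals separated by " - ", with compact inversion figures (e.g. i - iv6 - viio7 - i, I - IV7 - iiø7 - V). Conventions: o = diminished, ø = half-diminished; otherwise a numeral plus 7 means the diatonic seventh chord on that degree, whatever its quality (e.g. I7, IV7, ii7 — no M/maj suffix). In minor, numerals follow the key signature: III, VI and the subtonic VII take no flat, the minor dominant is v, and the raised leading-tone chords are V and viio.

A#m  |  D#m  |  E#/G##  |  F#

A#m has root A#, degree 1 in A# minor, so i.
D#m has root D#, degree 4 in A# minor, so iv.
E#/G##: major triad on E# = scale degree 5 → V6.
F#: major triad on F# = scale degree 6 → VI.

i - iv - V6 - VI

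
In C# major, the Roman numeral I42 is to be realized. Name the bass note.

I in C# major has root C#; the chord is C#-E#-G#-B#.
The figure 42 means third inversion — the seventh is in the bass.

B#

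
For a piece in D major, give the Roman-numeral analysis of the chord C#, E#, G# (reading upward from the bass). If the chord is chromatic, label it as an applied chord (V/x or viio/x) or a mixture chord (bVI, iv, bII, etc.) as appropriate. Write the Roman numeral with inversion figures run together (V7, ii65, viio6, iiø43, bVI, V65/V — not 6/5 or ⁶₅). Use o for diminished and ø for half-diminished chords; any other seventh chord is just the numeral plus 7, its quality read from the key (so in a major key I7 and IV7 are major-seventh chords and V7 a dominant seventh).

V/iii

The pitches C#-E#-G# form a major triad rooted on C#.
C# is not a diatonic chord root with this quality in D major, but it lies a perfect fifth above F# (iii), so the chord functions as an applied dominant of iii.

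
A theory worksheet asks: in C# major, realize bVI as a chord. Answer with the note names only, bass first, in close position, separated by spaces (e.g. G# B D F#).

A C# E

bVI is a major triad on the lowered sixth degree, borrowed from the parallel minor. In C# major that root is A.
So the chord is A-C#-E, a major triad.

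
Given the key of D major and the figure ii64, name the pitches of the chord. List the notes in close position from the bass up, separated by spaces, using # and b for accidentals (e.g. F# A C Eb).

B E G

The numeral's case and figure indicate a minor triad. In D major its root, the supertonic, is E.
That chord is spelled E-G-B.
The figured bass 64 indicates second inversion, placing the fifth (B) in the bass: B-E-G.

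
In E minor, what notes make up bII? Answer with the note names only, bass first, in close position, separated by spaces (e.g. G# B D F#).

F A C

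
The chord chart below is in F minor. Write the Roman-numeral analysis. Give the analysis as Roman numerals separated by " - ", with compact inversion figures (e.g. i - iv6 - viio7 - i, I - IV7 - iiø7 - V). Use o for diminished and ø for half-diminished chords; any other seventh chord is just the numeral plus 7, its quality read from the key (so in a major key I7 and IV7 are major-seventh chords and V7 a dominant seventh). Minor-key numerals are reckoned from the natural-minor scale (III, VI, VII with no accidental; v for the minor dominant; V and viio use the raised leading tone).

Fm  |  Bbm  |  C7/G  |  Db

i - iv - V43 - VI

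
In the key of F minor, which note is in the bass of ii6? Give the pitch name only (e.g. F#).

ii in F minor has root G; the chord is G-Bb-D.
The figure 6 means first inversion — the third is in the bass.

Bb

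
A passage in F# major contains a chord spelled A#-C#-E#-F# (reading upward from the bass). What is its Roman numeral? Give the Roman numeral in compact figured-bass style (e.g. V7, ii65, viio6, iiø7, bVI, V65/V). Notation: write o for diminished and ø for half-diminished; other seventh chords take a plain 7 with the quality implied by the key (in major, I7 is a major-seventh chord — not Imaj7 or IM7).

I65

The pitches F#-A#-C#-E# form a major seventh chord rooted on F#.
F# is scale degree 1 in F# major, and a major seventh chord on that degree is written I7.
With A# in the bass the chord is in first inversion, so the figured bass is 65.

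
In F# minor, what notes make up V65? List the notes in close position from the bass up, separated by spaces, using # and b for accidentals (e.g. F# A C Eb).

In F# minor, scale degree 5 is C#. The dominant is major (leading tone raised), so V is a dominant seventh chord.
That chord is spelled C#-E#-G#-B.
The figured bass 65 indicates first inversion, placing the third (E#) in the bass: E#-G#-B-C#.

E# G# B C#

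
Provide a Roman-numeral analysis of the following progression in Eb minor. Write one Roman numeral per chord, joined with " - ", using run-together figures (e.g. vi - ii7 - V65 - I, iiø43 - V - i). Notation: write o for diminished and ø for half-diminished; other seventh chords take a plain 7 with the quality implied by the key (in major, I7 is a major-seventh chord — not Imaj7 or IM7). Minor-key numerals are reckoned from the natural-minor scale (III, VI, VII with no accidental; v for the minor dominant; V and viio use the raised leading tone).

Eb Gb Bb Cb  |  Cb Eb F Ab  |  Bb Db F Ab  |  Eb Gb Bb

Eb-Gb-Bb-Cb: root Cb is the submediant; major seventh chord there is VI65.
Cb-Eb-F-Ab has root F, degree 2 in Eb minor, so iiø43.
Bb-Db-F-Ab: root Bb is the dominant; minor seventh chord there is v7.
Eb-Gb-Bb: minor triad on Eb = scale degree 1 → i.

VI65 - iiø43 - v7 - i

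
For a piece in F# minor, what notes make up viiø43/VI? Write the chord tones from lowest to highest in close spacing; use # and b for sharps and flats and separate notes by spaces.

viiø43/VI is a secondary leading-tone chord. The target VI is D in F# minor; the applied chord is rooted a semitone below, on C#.
Building a half-diminished seventh chord on C# gives C#-E-G-B.
With the 43 figure the chord is in second inversion; from the bass G upward in close position it reads G-B-C#-E.

G B C# E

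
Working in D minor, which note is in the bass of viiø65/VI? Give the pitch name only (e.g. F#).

The applied chord viiø65/VI is rooted on A: A-C-Eb-G.
The figure 65 means first inversion — the third is in the bass.

C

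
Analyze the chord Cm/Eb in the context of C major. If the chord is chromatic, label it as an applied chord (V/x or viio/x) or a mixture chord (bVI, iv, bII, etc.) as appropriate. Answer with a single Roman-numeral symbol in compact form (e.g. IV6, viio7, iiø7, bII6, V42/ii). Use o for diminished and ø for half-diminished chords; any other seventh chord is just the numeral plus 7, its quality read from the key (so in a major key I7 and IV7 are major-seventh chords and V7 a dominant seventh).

The pitches C-Eb-G form a minor triad rooted on C.
C is the first degree of C major. This is the minor tonic, borrowed from the parallel minor.
With Eb in the bass the chord is in first inversion, so the figured bass is 6.

i6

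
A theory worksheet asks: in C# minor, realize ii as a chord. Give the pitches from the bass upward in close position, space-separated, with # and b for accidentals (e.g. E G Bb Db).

D# F# A#

ii is the minor supertonic, borrowed from the parallel major (the Dorian ii). In C# minor that root is D#.
So the chord is D#-F#-A#.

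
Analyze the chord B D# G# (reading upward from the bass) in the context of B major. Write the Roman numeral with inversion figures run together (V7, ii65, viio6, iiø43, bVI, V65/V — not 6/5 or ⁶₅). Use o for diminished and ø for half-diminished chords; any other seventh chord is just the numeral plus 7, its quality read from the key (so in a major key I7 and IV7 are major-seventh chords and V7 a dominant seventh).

The pitches G#-B-D# form a minor triad rooted on G#.
In B major, G# is the submediant; the diatonic minor triad there is vi.
With B in the bass the chord is in first inversion, so the figured bass is 6.

vi6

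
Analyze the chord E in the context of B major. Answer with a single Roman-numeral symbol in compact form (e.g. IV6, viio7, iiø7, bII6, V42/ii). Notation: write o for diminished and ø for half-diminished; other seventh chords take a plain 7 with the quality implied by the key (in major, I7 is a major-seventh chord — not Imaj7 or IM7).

IV

Stacked in thirds the chord is E-G#-B: a major triad on E.
In B major, E is the subdominant; the diatonic major triad there is IV.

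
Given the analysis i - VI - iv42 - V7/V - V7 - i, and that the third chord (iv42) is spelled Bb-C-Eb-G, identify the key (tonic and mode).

The anchor chord is a minor seventh chord on C, labeled iv42.
If C is scale degree 4 and the mode makes that degree carry a minor seventh chord, the tonic is G and the mode is minor.

G minor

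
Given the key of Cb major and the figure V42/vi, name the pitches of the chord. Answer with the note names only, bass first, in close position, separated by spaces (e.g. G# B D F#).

V42/vi is a secondary dominant — the dominant seventh of vi. vi in Cb major is Ab, so the applied chord's root is Eb, a perfect fifth above.
Building a dominant seventh chord on Eb gives Eb-G-Bb-Db.
The figured bass 42 indicates third inversion, placing the seventh (Db) in the bass: Db-Eb-G-Bb.

Db Eb G Bb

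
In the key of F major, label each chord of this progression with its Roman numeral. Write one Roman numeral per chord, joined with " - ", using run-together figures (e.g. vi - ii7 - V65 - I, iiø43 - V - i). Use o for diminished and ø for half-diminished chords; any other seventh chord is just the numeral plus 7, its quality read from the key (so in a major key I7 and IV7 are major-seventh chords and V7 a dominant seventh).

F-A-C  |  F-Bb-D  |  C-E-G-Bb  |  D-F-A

I - IV64 - V7 - vi

F-A-C: major triad on F = scale degree 1 → I.
F-Bb-D has root Bb, degree 4 in F major, so IV64.
C-E-G-Bb: dominant seventh chord on C = scale degree 5 → V7.
D-F-A has root D, degree 6 in F major, so vi.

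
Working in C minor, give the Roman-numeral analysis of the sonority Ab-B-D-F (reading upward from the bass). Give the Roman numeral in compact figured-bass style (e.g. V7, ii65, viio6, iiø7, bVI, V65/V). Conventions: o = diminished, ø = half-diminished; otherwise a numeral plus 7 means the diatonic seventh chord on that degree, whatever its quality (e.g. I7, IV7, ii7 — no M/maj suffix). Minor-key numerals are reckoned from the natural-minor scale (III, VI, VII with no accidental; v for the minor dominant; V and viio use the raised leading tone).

viio42

The pitches B-D-F-Ab form a fully diminished seventh chord rooted on B.
In C minor, B is the leading tone; the diatonic fully diminished seventh chord there is viio7.
With Ab in the bass the chord is in third inversion, so the figured bass is 42.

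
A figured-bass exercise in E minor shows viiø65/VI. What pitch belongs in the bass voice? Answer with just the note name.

D

The applied chord viiø65/VI is rooted on B: B-D-F-A.
The figure 65 means first inversion — the third is in the bass.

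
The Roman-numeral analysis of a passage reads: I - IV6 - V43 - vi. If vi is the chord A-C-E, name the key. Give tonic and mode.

C major

The chord Am is a minor triad rooted on A; its label is vi.
Counting down 5 scale steps from A places the tonic on C; a minor triad on degree 6 is diatonic only in major.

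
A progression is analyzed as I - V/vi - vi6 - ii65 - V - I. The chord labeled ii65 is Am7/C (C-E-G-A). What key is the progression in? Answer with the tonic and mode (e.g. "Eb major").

G major

The anchor chord is a minor seventh chord on A, labeled ii65.
ii65 on A implies A is the supertonic; that puts the tonic at G, and the lowercase numeral fits major mode.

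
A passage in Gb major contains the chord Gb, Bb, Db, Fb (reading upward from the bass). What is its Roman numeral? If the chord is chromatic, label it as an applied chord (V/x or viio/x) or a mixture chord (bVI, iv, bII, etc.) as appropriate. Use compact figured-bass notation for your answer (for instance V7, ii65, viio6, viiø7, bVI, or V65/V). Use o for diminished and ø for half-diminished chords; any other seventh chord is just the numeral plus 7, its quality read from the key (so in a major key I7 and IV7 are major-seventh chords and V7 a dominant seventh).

The pitches Gb-Bb-Db-Fb form a dominant seventh chord rooted on Gb.
Gb is not a diatonic chord root with this quality in Gb major, but it lies a perfect fifth above Cb (IV), so the chord functions as an applied dominant of IV.

V7/IV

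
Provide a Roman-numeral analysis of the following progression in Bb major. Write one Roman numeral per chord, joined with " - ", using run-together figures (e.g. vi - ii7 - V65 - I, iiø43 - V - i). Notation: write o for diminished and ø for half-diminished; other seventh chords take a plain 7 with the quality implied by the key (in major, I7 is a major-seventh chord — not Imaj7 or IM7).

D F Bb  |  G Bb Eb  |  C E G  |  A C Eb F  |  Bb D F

D-F-Bb has root Bb, degree 1 in Bb major, so I6.
G-Bb-Eb has root Eb, degree 4 in Bb major, so IV6.
C-E-G: chromatic; C is V of V, so V/V.
A-C-Eb-F: root F is the dominant; dominant seventh chord there is V65.
Bb-D-F: major triad on Bb = scale degree 1 → I.

I6 - IV6 - V/V - V65 - I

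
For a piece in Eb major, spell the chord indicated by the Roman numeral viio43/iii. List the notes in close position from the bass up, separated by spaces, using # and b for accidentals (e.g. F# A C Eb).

C Eb F# A

viio43/iii is a secondary leading-tone chord. The target iii is G in Eb major; the applied chord is rooted a semitone below, on F#.
Building a fully diminished seventh chord on F# gives F#-A-C-Eb.
With the 43 figure the chord is in second inversion; from the bass C upward in close position it reads C-Eb-F#-A.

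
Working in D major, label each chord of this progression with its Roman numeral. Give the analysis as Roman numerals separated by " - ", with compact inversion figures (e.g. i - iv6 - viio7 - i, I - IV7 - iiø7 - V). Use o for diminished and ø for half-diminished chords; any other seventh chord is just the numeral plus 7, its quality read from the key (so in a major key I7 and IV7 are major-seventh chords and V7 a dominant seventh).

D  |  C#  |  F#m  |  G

D: major triad on D = scale degree 1 → I.
C#: a major triad on C#, the applied dominant of iii → V/iii.
F#m: root F# is the mediant; minor triad there is iii.
G: root G is the subdominant; major triad there is IV.

I - V/iii - iii - IV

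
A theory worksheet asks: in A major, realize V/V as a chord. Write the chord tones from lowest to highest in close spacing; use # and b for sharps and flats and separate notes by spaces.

V/V is a secondary dominant — the dominant triad of V. V in A major is E, so the applied chord's root is B, a perfect fifth above.
Building a major triad on B gives B-D#-F#.

B D# F#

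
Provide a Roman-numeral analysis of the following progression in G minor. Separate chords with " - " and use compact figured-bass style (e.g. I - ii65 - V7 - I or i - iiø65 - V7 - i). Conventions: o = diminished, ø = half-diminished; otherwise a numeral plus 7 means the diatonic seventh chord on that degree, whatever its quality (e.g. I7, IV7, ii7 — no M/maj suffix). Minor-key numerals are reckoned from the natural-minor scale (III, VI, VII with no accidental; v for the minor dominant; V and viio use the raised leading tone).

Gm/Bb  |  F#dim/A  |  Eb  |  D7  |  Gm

i6 - viio6 - VI - V7 - i

Gm/Bb: root G is the tonic; minor triad there is i6.
F#dim/A has root F#, degree 7 in G minor, so viio6.
Eb: root Eb is the submediant; major triad there is VI.
D7 has root D, degree 5 in G minor, so V7.
Gm: minor triad on G = scale degree 1 → i.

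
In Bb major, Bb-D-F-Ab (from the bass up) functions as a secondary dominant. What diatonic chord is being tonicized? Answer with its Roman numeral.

IV

The chord is a dominant seventh chord on Bb.
A dominant resolves down a perfect fifth: Bb → Eb. In Bb major, Eb is scale degree 4, i.e. IV.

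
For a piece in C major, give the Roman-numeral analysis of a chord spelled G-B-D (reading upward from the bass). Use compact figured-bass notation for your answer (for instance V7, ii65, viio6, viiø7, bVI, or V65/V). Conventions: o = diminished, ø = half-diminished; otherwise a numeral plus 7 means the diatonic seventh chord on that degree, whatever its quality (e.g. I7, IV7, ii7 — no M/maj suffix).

The pitches G-B-D form a major triad rooted on G.
G is scale degree 5 in C major, and a major triad on that degree is written V.

V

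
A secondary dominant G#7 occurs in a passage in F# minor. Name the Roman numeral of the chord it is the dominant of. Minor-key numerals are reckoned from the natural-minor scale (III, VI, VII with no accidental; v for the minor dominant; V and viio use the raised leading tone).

V

The chord is a dominant seventh chord on G#.
A dominant resolves down a perfect fifth: G# → C#. In F# minor, C# is scale degree 5, i.e. V.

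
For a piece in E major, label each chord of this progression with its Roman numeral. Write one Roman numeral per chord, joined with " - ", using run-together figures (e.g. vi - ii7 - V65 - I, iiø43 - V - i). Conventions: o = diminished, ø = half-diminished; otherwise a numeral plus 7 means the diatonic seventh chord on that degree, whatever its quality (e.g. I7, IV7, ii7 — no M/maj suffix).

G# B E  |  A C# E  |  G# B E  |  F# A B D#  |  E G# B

I6 - IV - I6 - V43 - I

G#-B-E: major triad on E = scale degree 1 → I6.
A-C#-E: major triad on A = scale degree 4 → IV.
G#-B-E: major triad on E = scale degree 1 → I6.
F#-A-B-D#: dominant seventh chord on B = scale degree 5 → V43.
E-G#-B has root E, degree 1 in E major, so I.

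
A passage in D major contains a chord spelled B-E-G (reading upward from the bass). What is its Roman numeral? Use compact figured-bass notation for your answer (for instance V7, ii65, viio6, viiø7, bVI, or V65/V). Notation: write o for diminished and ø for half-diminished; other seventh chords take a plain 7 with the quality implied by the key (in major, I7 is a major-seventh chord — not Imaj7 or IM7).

Stacked in thirds the chord is E-G-B: a minor triad on E.
E is scale degree 2 in D major, and a minor triad on that degree is written ii.
With B in the bass the chord is in second inversion, so the figured bass is 64.

ii64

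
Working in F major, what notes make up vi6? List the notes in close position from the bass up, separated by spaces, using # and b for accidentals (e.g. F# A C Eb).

In F major, the submediant is D, and the diatonic chord built there is a minor triad.
That chord is spelled D-F-A.
The figured bass 6 indicates first inversion, placing the third (F) in the bass: F-A-D.

F A D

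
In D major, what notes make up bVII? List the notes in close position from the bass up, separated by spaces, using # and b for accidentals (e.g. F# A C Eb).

C E G

bVII is a major triad on the lowered seventh degree (the subtonic), borrowed from the parallel minor. In D major that root is C.
So the chord is C-E-G, a major triad.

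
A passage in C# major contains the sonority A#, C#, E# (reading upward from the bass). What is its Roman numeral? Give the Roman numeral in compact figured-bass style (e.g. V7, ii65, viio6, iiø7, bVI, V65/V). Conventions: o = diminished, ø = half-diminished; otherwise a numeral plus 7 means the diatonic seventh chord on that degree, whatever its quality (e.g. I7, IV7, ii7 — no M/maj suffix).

vi

Stacked in thirds the chord is A#-C#-E#: a minor triad on A#.
A# is scale degree 6 in C# major, and a minor triad on that degree is written vi.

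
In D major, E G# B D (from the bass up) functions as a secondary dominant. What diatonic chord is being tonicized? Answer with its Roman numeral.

V

The chord is a dominant seventh chord on E.
A dominant resolves down a perfect fifth: E → A. In D major, A is scale degree 5, i.e. V.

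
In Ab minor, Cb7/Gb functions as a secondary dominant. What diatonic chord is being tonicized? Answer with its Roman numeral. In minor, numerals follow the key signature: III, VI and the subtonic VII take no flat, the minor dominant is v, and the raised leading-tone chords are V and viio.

The chord is a dominant seventh chord on Cb.
A dominant resolves down a perfect fifth: Cb → Fb. In Ab minor, Fb is scale degree 6, i.e. VI.

VI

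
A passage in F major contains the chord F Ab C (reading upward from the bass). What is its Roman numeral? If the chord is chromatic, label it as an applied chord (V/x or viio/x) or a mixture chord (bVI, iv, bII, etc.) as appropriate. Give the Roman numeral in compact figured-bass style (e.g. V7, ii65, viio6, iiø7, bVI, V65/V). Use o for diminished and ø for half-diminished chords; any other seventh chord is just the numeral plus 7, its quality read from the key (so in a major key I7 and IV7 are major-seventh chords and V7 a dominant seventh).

i

The pitches F-Ab-C form a minor triad rooted on F.
F is the first degree of F major. This is the minor tonic, borrowed from the parallel minor.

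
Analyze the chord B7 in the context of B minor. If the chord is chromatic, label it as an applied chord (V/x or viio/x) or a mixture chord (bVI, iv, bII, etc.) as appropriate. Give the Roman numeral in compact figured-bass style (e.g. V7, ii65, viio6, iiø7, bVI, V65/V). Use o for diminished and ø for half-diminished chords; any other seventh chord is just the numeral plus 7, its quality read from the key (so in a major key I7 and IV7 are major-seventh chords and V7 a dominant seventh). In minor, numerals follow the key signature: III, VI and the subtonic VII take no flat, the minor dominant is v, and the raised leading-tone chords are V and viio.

The pitches B-D#-F#-A form a dominant seventh chord rooted on B.
B is not a diatonic chord root with this quality in B minor, but it lies a perfect fifth above E (iv), so the chord functions as an applied dominant of iv.

V7/iv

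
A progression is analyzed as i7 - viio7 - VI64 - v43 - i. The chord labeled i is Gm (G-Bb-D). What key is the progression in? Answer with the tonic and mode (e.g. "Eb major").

G minor

i is given as G-Bb-D — a minor triad with root G.
If G is scale degree 1 and the mode makes that degree carry a minor triad, the tonic is G and the mode is minor.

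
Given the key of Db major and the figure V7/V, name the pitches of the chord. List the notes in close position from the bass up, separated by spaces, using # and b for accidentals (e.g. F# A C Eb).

Eb G Bb Db

The slash means an applied dominant: we want the dominant of V. In Db major, V is Ab major, and its dominant is built on Eb.
Building a dominant seventh chord on Eb gives Eb-G-Bb-Db.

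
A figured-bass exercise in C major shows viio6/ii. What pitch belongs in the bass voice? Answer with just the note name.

E

The applied chord viio6/ii is rooted on C#: C#-E-G.
The figure 6 means first inversion — the third is in the bass.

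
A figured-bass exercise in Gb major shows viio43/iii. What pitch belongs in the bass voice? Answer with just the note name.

The applied chord viio43/iii is rooted on A: A-C-Eb-Gb.
The figure 43 means second inversion — the fifth is in the bass.

Eb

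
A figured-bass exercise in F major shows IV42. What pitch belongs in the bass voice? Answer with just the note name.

A

IV in F major has root Bb; the chord is Bb-D-F-A.
The figure 42 means third inversion — the seventh is in the bass.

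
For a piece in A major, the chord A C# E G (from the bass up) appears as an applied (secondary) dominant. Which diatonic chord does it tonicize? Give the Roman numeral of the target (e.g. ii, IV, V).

The chord is a dominant seventh chord on A.
A dominant resolves down a perfect fifth: A → D. In A major, D is scale degree 4, i.e. IV.

IV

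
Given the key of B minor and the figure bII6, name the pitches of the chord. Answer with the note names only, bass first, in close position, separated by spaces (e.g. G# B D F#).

bII6 is the Neapolitan sixth — a major triad on the lowered second degree, here in its customary first inversion. In B minor that root is C.
So the chord is C-E-G, a major triad.
With the 6 figure the chord is in first inversion; from the bass E upward in close position it reads E-G-C.

E G C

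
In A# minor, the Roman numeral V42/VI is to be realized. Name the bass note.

B

The applied chord V42/VI is rooted on C#: C#-E#-G#-B.
The figure 42 means third inversion — the seventh is in the bass.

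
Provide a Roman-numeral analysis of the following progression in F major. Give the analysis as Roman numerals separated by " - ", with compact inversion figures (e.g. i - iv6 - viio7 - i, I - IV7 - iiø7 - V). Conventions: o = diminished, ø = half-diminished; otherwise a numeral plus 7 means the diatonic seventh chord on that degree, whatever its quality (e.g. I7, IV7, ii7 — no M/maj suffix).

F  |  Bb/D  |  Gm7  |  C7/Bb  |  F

I - IV6 - ii7 - V42 - I

F: root F is the tonic; major triad there is I.
Bb/D: root Bb is the subdominant; major triad there is IV6.
Gm7: root G is the supertonic; minor seventh chord there is ii7.
C7/Bb: dominant seventh chord on C = scale degree 5 → V42.
F has root F, degree 1 in F major, so I.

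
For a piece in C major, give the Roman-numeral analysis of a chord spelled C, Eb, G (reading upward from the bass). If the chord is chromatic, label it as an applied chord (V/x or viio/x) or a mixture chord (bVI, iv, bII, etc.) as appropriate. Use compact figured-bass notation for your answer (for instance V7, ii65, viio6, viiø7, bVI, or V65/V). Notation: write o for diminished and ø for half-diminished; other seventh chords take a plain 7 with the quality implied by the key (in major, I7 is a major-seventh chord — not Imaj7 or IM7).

i

Stacked in thirds the chord is C-Eb-G: a minor triad on C.
C is the first degree of C major. This is the minor tonic, borrowed from the parallel minor.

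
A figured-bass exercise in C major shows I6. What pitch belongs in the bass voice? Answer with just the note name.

E

I in C major has root C; the chord is C-E-G.
The figure 6 means first inversion — the third is in the bass.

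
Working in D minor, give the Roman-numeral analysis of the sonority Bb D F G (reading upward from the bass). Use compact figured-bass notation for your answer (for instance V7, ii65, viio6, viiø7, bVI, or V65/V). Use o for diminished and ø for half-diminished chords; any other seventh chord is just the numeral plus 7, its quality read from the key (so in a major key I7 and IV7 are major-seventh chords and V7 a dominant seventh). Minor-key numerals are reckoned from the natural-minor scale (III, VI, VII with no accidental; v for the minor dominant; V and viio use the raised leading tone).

iv65

The pitches G-Bb-D-F form a minor seventh chord rooted on G.
In D minor, G is the subdominant; the diatonic minor seventh chord there is iv7.
With Bb in the bass the chord is in first inversion, so the figured bass is 65.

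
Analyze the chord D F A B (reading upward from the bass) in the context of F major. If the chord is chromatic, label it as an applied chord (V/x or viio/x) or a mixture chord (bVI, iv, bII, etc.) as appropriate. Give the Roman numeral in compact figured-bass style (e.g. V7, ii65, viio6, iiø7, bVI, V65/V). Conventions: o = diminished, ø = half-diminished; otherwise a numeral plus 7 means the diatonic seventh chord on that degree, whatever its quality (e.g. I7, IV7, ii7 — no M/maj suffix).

viiø65/V

Stacked in thirds the chord is B-D-F-A: a half-diminished seventh chord on B.
B sits a half step below C (V in F major); a diminished chord there is the applied leading-tone chord of V.
With D in the bass the chord is in first inversion, so the figured bass is 65.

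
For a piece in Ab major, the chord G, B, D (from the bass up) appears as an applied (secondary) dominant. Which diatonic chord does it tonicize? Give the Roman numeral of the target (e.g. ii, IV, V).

iii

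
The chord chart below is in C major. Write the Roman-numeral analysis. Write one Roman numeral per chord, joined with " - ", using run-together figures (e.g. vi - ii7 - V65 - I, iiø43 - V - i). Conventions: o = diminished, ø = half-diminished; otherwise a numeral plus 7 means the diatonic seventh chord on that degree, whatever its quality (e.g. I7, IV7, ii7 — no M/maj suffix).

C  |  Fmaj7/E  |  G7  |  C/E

I - IV42 - V7 - I6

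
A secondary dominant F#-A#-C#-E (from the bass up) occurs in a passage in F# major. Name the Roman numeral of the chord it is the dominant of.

IV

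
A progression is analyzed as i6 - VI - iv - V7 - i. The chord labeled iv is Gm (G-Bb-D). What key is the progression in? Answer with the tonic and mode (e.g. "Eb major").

The chord Gm is a minor triad rooted on G; its label is iv.
iv on G implies G is the subdominant; that puts the tonic at D, and the lowercase numeral fits minor mode.

D minor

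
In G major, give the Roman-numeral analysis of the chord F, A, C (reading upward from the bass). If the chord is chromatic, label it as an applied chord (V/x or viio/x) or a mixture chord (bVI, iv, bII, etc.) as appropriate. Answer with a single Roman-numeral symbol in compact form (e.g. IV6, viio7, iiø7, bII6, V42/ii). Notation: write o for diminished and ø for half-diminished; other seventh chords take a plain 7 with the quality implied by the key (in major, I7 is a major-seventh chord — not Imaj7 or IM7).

bVII

Stacked in thirds the chord is F-A-C: a major triad on F.
F is the lowered seventh degree of G major (diatonic 7 would be F#). This is a major triad on the lowered seventh degree (the subtonic), borrowed from the parallel minor.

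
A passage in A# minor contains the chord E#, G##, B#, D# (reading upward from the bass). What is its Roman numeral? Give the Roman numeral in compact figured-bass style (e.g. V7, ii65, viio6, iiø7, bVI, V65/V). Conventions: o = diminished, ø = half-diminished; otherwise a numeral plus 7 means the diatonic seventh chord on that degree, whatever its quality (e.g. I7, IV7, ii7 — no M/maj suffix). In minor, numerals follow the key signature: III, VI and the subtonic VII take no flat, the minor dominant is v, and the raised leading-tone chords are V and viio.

V7

Stacked in thirds the chord is E#-G##-B#-D#: a dominant seventh chord on E#.
E# is scale degree 5 in A# minor, and a dominant seventh chord on that degree is written V7.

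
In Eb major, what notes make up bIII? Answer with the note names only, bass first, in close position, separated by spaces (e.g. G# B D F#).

Scale degree 3 in Eb major is G; lowering it a half step gives Gb. bIII is a major triad on the lowered third degree, borrowed from the parallel minor.
So the chord is Gb-Bb-Db, a major triad.

Gb Bb Db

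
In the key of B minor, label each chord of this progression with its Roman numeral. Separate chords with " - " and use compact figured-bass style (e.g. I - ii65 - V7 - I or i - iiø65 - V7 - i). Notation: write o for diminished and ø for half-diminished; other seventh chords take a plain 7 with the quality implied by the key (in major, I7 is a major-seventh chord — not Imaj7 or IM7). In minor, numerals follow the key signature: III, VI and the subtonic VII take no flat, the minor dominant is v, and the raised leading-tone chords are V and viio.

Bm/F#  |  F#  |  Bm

i64 - V - i

Bm/F#: root B is the tonic; minor triad there is i64.
F# has root F#, degree 5 in B minor, so V.
Bm has root B, degree 1 in B minor, so i.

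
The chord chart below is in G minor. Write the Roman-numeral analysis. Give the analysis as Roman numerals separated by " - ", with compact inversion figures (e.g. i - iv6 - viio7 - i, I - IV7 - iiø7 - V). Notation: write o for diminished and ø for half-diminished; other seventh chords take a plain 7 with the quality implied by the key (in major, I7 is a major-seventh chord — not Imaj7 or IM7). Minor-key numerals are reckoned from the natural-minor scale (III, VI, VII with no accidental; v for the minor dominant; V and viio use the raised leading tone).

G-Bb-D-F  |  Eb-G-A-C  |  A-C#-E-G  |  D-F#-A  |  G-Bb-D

G-Bb-D-F: root G is the tonic; minor seventh chord there is i7.
Eb-G-A-C has root A, degree 2 in G minor, so iiø43.
A-C#-E-G: a dominant seventh chord on A, the applied dominant of V → V7/V.
D-F#-A: root D is the dominant; major triad there is V.
G-Bb-D: root G is the tonic; minor triad there is i.

i7 - iiø43 - V7/V - V - i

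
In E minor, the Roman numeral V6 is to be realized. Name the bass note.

D#

V in E minor has root B; the chord is B-D#-F#.
The figure 6 means first inversion — the third is in the bass.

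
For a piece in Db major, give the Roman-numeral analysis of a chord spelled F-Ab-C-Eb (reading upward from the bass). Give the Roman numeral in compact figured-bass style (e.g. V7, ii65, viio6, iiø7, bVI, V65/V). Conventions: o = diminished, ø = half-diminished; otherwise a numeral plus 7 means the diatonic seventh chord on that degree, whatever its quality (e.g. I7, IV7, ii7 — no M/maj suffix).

iii7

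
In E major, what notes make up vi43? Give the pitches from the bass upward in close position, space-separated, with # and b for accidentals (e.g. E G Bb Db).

G# B C# E

The numeral's case and figure indicate a minor seventh chord. In E major its root, the sixth degree, is C#.
Stacking thirds from C# gives C#-E-G#-B.
With the 43 figure the chord is in second inversion; from the bass G# upward in close position it reads G#-B-C#-E.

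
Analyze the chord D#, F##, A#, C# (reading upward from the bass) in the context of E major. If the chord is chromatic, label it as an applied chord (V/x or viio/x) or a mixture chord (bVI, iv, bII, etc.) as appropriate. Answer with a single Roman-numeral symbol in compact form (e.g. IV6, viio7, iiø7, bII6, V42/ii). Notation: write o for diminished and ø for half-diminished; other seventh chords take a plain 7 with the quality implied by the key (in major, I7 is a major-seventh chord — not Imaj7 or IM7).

The pitches D#-F##-A#-C# form a dominant seventh chord rooted on D#.
D# is not a diatonic chord root with this quality in E major, but it lies a perfect fifth above G# (iii), so the chord functions as an applied dominant of iii.

V7/iii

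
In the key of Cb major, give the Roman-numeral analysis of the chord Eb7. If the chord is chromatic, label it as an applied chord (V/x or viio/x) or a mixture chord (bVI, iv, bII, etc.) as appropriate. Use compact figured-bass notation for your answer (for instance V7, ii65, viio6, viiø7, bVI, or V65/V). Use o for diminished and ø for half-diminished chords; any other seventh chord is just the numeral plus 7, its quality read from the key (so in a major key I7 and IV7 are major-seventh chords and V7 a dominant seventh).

V7/vi

Stacked in thirds the chord is Eb-G-Bb-Db: a dominant seventh chord on Eb.
Eb is not a diatonic chord root with this quality in Cb major, but it lies a perfect fifth above Ab (vi), so the chord functions as an applied dominant of vi.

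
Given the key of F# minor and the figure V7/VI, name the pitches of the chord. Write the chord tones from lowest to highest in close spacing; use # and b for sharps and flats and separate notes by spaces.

V7/VI is a secondary dominant — the dominant seventh of VI. VI in F# minor is D, so the applied chord's root is A, a perfect fifth above.
Building a dominant seventh chord on A gives A-C#-E-G.

A C# E G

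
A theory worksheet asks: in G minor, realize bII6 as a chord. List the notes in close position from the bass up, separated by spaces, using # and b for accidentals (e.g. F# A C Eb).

Scale degree 2 in G minor is A; lowering it a half step gives Ab. bII6 is the Neapolitan sixth — a major triad on the lowered second degree, here in its customary first inversion.
So the chord is Ab-C-Eb, a major triad.
With the 6 figure the chord is in first inversion; from the bass C upward in close position it reads C-Eb-Ab.

C Eb Ab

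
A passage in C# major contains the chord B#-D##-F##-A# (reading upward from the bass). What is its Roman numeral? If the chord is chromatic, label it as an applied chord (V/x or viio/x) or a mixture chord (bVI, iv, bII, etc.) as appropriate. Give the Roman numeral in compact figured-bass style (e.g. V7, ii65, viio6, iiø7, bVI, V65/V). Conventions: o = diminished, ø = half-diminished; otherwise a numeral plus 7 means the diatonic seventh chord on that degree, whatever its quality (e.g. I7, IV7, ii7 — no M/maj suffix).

The pitches B#-D##-F##-A# form a dominant seventh chord rooted on B#.
B# is not a diatonic chord root with this quality in C# major, but it lies a perfect fifth above E# (iii), so the chord functions as an applied dominant of iii.

V7/iii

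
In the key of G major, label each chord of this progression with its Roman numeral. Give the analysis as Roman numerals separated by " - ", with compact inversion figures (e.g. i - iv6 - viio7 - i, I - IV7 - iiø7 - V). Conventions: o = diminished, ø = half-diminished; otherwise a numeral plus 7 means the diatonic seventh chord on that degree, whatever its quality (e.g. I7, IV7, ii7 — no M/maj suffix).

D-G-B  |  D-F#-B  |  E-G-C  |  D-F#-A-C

I64 - iii6 - IV6 - V7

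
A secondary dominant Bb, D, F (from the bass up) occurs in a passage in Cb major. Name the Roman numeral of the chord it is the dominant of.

The chord is a major triad on Bb.
A dominant resolves down a perfect fifth: Bb → Eb. In Cb major, Eb is scale degree 3, i.e. iii.

iii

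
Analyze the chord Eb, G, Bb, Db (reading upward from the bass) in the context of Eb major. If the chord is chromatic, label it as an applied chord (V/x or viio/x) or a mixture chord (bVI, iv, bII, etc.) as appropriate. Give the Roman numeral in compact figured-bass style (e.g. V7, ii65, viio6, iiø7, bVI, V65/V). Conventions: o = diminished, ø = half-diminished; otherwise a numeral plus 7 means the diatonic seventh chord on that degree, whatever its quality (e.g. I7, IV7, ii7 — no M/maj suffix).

V7/IV

Stacked in thirds the chord is Eb-G-Bb-Db: a dominant seventh chord on Eb.
Eb is not a diatonic chord root with this quality in Eb major, but it lies a perfect fifth above Ab (IV), so the chord functions as an applied dominant of IV.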